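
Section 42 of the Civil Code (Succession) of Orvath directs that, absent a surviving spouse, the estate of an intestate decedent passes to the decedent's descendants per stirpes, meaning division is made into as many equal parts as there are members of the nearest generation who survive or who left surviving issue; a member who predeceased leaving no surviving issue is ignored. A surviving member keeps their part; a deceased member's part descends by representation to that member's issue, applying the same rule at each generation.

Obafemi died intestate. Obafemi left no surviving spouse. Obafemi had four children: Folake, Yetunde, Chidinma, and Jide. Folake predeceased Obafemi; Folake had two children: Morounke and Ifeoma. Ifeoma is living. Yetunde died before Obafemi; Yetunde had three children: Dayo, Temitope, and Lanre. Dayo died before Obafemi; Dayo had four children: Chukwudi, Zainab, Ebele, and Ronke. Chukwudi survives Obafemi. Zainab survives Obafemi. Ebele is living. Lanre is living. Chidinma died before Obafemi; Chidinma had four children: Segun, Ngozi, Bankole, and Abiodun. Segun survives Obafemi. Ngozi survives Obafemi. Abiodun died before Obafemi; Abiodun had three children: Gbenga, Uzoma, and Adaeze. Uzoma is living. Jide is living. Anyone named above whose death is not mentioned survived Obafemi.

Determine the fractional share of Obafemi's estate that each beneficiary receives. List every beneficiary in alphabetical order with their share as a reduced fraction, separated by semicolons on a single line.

Adaeze 1/48; Bankole 1/16; Chukwudi 1/48; Ebele 1/48; Gbenga 1/48; Ifeoma 1/8; Jide 1/4; Lanre 1/12; Morounke 1/8; Ngozi 1/16; Ronke 1/48; Segun 1/16; Temitope 1/12; Uzoma 1/48; Zainab 1/48

There is no surviving spouse, so the entire estate passes to Obafemi's descendants per stirpes.
The estate is divided into 4 equal shares of 1/4 among Folake, Yetunde, Chidinma, Jide.
Folake predeceased; the 1/4 allotted to Folake's branch passes to Folake's issue by representation.
The 1/4 is divided into 2 equal shares of 1/8 among Morounke, Ifeoma.
Morounke is living and takes 1/8.
Ifeoma is living and takes 1/8.
Yetunde predeceased; the 1/4 allotted to Yetunde's branch passes to Yetunde's issue by representation.
The 1/4 is divided into 3 equal shares of 1/12 among Dayo, Temitope, Lanre.
Dayo predeceased; the 1/12 allotted to Dayo's branch passes to Dayo's issue by representation.
The 1/12 is divided into 4 equal shares of 1/48 among Chukwudi, Zainab, Ebele, Ronke.
Chukwudi is living and takes 1/48.
Zainab is living and takes 1/48.
Ebele is living and takes 1/48.
Ronke is living and takes 1/48.
Temitope is living and takes 1/12.
Lanre is living and takes 1/12.
Chidinma predeceased; the 1/4 allotted to Chidinma's branch passes to Chidinma's issue by representation.
The 1/4 is divided into 4 equal shares of 1/16 among Segun, Ngozi, Bankole, Abiodun.
Segun is living and takes 1/16.
Ngozi is living and takes 1/16.
Bankole is living and takes 1/16.
Abiodun predeceased; the 1/16 allotted to Abiodun's branch passes to Abiodun's issue by representation.
The 1/16 is divided into 3 equal shares of 1/48 among Gbenga, Uzoma, Adaeze.
Gbenga is living and takes 1/48.
Uzoma is living and takes 1/48.
Adaeze is living and takes 1/48.
Jide is living and takes 1/4.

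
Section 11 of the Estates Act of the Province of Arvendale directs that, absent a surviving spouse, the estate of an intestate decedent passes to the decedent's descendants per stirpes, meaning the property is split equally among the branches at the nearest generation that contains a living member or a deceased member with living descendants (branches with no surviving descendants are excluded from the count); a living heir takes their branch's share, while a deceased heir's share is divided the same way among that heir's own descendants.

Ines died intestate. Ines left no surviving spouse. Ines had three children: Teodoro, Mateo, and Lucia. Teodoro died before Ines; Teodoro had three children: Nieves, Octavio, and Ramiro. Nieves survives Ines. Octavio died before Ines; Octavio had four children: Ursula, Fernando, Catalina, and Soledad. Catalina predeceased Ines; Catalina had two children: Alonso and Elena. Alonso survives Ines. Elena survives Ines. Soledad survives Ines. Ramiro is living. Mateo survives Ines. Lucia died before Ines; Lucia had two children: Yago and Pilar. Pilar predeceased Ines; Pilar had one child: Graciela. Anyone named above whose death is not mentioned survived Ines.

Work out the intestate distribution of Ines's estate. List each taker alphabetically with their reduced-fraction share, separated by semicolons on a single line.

Alonso 1/72; Elena 1/72; Fernando 1/36; Graciela 1/6; Mateo 1/3; Nieves 1/9; Ramiro 1/9; Soledad 1/36; Ursula 1/36; Yago 1/6

There is no surviving spouse, so the entire estate passes to Ines's descendants per stirpes.
The estate is divided into 3 equal shares of 1/3 among Teodoro, Mateo, Lucia.
Teodoro predeceased; the 1/3 allotted to Teodoro's branch passes to Teodoro's issue by representation.
The 1/3 is divided into 3 equal shares of 1/9 among Nieves, Octavio, Ramiro.
Nieves is living and takes 1/9.
Octavio predeceased; the 1/9 allotted to Octavio's branch passes to Octavio's issue by representation.
The 1/9 is divided into 4 equal shares of 1/36 among Ursula, Fernando, Catalina, Soledad.
Ursula is living and takes 1/36.
Fernando is living and takes 1/36.
Catalina predeceased; the 1/36 allotted to Catalina's branch passes to Catalina's issue by representation.
The 1/36 is divided into 2 equal shares of 1/72 among Alonso, Elena.
Alonso is living and takes 1/72.
Elena is living and takes 1/72.
Soledad is living and takes 1/36.
Ramiro is living and takes 1/9.
Mateo is living and takes 1/3.
Lucia predeceased; the 1/3 allotted to Lucia's branch passes to Lucia's issue by representation.
The 1/3 is divided into 2 equal shares of 1/6 among Yago, Pilar.
Yago is living and takes 1/6.
Pilar predeceased; the 1/6 allotted to Pilar's branch passes to Pilar's issue by representation.
Graciela is the sole taker at this level and receives the full 1/6.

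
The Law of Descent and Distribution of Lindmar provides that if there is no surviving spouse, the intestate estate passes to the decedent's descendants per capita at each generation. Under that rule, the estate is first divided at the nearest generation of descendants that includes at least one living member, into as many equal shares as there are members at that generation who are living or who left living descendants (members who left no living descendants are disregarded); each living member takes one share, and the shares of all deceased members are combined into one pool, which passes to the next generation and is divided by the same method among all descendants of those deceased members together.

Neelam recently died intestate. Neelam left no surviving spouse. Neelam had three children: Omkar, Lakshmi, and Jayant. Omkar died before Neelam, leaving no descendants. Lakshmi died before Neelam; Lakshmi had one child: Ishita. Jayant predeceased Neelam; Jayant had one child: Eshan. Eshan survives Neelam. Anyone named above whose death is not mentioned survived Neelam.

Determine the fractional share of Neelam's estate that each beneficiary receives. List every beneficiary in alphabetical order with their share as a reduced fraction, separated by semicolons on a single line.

There is no surviving spouse, so the entire estate passes to Neelam's descendants per capita at each generation.
No one at generation 1 (Lakshmi, Jayant) is living; moving to the next generation.
At generation 2 (Ishita, Eshan) there are 2 shares of (1)/2 = 1/2 each.
Living: Ishita and Eshan — each takes 1/2.

Eshan 1/2; Ishita 1/2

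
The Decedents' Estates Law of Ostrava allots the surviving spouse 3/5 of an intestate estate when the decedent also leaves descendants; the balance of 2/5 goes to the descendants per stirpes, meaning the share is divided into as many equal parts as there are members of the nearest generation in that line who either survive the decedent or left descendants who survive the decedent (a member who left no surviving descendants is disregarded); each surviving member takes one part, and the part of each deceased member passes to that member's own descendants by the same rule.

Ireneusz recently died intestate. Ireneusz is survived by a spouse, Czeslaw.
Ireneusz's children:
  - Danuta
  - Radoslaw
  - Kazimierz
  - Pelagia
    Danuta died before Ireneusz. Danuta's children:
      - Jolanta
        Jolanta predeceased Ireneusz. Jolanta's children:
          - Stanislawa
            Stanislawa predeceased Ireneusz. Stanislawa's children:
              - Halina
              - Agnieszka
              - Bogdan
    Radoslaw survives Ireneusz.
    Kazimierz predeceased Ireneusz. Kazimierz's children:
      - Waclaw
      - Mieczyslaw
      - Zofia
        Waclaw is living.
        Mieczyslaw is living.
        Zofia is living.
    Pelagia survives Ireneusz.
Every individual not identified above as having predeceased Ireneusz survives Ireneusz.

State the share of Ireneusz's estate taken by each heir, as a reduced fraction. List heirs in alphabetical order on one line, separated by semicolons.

Agnieszka 1/30; Bogdan 1/30; Czeslaw 3/5; Halina 1/30; Mieczyslaw 1/30; Pelagia 1/10; Radoslaw 1/10; Waclaw 1/30; Zofia 1/30

Czeslaw, as surviving spouse, takes 3/5.
The remaining 2/5 passes to Ireneusz's descendants per stirpes.
The 2/5 is divided into 4 equal shares of 1/10 among Danuta, Radoslaw, Kazimierz, Pelagia.
Danuta predeceased; the 1/10 allotted to Danuta's branch passes to Danuta's issue by representation.
Jolanta's line is the sole branch at this level, so the full 1/10 passes to Jolanta's issue by representation.
Stanislawa's line is the sole branch at this level, so the full 1/10 passes to Stanislawa's issue by representation.
The 1/10 is divided into 3 equal shares of 1/30 among Halina, Agnieszka, Bogdan.
Halina is living and takes 1/30.
Agnieszka is living and takes 1/30.
Bogdan is living and takes 1/30.
Radoslaw is living and takes 1/10.
Kazimierz predeceased; the 1/10 allotted to Kazimierz's branch passes to Kazimierz's issue by representation.
The 1/10 is divided into 3 equal shares of 1/30 among Waclaw, Mieczyslaw, Zofia.
Waclaw is living and takes 1/30.
Mieczyslaw is living and takes 1/30.
Zofia is living and takes 1/30.
Pelagia is living and takes 1/10.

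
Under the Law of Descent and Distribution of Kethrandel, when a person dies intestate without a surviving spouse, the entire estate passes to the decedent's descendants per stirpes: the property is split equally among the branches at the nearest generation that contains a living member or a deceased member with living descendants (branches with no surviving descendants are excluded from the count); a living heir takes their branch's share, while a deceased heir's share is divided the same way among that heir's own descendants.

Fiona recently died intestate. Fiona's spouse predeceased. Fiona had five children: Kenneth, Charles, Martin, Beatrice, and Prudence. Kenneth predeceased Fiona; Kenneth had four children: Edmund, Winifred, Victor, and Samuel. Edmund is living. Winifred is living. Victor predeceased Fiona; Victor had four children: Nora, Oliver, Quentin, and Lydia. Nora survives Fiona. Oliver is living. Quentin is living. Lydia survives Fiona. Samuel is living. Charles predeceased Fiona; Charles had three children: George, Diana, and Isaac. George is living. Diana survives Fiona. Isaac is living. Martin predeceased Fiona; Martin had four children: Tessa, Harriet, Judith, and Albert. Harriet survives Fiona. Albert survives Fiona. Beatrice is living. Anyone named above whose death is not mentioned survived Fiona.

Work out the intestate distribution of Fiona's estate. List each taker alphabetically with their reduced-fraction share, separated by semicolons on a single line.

Albert 1/20; Beatrice 1/5; Diana 1/15; Edmund 1/20; George 1/15; Harriet 1/20; Isaac 1/15; Judith 1/20; Lydia 1/80; Nora 1/80; Oliver 1/80; Prudence 1/5; Quentin 1/80; Samuel 1/20; Tessa 1/20; Winifred 1/20

There is no surviving spouse, so the entire estate passes to Fiona's descendants per stirpes.
The estate is divided into 5 equal shares of 1/5 among Kenneth, Charles, Martin, Beatrice, Prudence.
Kenneth predeceased; the 1/5 allotted to Kenneth's branch passes to Kenneth's issue by representation.
The 1/5 is divided into 4 equal shares of 1/20 among Edmund, Winifred, Victor, Samuel.
Edmund is living and takes 1/20.
Winifred is living and takes 1/20.
Victor predeceased; the 1/20 allotted to Victor's branch passes to Victor's issue by representation.
The 1/20 is divided into 4 equal shares of 1/80 among Nora, Oliver, Quentin, Lydia.
Nora is living and takes 1/80.
Oliver is living and takes 1/80.
Quentin is living and takes 1/80.
Lydia is living and takes 1/80.
Samuel is living and takes 1/20.
Charles predeceased; the 1/5 allotted to Charles's branch passes to Charles's issue by representation.
The 1/5 is divided into 3 equal shares of 1/15 among George, Diana, Isaac.
George is living and takes 1/15.
Diana is living and takes 1/15.
Isaac is living and takes 1/15.
Martin predeceased; the 1/5 allotted to Martin's branch passes to Martin's issue by representation.
The 1/5 is divided into 4 equal shares of 1/20 among Tessa, Harriet, Judith, Albert.
Tessa is living and takes 1/20.
Harriet is living and takes 1/20.
Judith is living and takes 1/20.
Albert is living and takes 1/20.
Beatrice is living and takes 1/5.
Prudence is living and takes 1/5.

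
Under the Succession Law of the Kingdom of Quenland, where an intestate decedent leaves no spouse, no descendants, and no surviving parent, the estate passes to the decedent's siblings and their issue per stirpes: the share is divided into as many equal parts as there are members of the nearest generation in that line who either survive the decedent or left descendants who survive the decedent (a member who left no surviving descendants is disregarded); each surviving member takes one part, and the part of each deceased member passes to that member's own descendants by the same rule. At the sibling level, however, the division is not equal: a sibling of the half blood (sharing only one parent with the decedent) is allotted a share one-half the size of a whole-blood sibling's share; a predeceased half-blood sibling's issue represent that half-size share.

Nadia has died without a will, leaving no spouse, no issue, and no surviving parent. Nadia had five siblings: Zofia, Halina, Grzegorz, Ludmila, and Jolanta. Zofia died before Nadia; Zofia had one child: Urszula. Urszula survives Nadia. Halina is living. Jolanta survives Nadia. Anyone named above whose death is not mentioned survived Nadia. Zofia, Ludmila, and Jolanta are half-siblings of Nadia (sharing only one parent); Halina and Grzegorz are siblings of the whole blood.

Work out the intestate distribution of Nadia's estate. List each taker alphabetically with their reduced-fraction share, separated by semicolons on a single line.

No spouse, descendants, or parent survives, so the estate passes to Nadia's siblings per stirpes.
Half-blood siblings count for one-half the weight of whole-blood siblings at the initial division.
Dividing 1 in proportion to weights (total weight 7/2): Zofia (weight 1/2) → 1/7; Halina (weight 1) → 2/7; Grzegorz (weight 1) → 2/7; Ludmila (weight 1/2) → 1/7; Jolanta (weight 1/2) → 1/7.
Zofia predeceased; the 1/7 allotted to Zofia's branch passes to Zofia's issue by representation.
Urszula is the sole taker at this level and receives the full 1/7.
Halina is living and takes 2/7.
Grzegorz is living and takes 2/7.
Ludmila is living and takes 1/7.
Jolanta is living and takes 1/7.

Grzegorz 2/7; Halina 2/7; Jolanta 1/7; Ludmila 1/7; Urszula 1/7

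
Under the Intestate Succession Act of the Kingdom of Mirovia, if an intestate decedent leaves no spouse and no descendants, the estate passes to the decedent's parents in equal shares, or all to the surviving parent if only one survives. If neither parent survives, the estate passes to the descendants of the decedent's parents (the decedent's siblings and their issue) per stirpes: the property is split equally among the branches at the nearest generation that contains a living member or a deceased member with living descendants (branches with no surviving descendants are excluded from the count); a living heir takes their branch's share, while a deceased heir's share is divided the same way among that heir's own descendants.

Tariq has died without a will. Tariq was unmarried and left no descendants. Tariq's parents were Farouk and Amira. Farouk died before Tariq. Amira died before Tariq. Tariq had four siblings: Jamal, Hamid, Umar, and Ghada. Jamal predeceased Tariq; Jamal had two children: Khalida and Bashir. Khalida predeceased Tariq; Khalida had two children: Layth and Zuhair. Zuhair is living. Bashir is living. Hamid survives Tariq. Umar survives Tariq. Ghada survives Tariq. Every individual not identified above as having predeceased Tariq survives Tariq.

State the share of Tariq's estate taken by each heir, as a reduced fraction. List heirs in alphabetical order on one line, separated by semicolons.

Bashir 1/8; Ghada 1/4; Hamid 1/4; Layth 1/16; Umar 1/4; Zuhair 1/16

Neither parent survives and there are no descendants, so the estate passes to Tariq's siblings and their issue per stirpes.
The estate is divided into 4 equal shares of 1/4 among Jamal, Hamid, Umar, Ghada.
Jamal predeceased; the 1/4 allotted to Jamal's branch passes to Jamal's issue by representation.
The 1/4 is divided into 2 equal shares of 1/8 among Khalida, Bashir.
Khalida predeceased; the 1/8 allotted to Khalida's branch passes to Khalida's issue by representation.
The 1/8 is divided into 2 equal shares of 1/16 among Layth, Zuhair.
Layth is living and takes 1/16.
Zuhair is living and takes 1/16.
Bashir is living and takes 1/8.
Hamid is living and takes 1/4.
Umar is living and takes 1/4.
Ghada is living and takes 1/4.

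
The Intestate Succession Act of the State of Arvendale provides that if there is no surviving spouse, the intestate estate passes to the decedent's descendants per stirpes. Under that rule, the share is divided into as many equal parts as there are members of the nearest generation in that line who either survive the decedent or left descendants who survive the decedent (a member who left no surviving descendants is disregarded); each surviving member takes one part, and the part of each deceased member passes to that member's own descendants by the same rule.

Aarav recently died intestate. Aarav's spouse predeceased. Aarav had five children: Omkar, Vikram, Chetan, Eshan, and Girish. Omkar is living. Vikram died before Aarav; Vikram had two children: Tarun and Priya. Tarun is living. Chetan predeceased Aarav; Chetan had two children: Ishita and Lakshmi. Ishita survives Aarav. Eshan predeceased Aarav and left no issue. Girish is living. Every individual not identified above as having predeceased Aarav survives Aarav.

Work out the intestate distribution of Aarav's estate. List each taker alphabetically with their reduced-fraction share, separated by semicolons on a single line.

Girish 1/4; Ishita 1/8; Lakshmi 1/8; Omkar 1/4; Priya 1/8; Tarun 1/8

There is no surviving spouse, so the entire estate passes to Aarav's descendants per stirpes.
Eshan left no surviving issue, so that branch lapses and is disregarded.
The estate is divided into 4 equal shares of 1/4 among Omkar, Vikram, Chetan, Girish.
Omkar is living and takes 1/4.
Vikram predeceased; the 1/4 allotted to Vikram's branch passes to Vikram's issue by representation.
The 1/4 is divided into 2 equal shares of 1/8 among Tarun, Priya.
Tarun is living and takes 1/8.
Priya is living and takes 1/8.
Chetan predeceased; the 1/4 allotted to Chetan's branch passes to Chetan's issue by representation.
The 1/4 is divided into 2 equal shares of 1/8 among Ishita, Lakshmi.
Ishita is living and takes 1/8.
Lakshmi is living and takes 1/8.
Girish is living and takes 1/4.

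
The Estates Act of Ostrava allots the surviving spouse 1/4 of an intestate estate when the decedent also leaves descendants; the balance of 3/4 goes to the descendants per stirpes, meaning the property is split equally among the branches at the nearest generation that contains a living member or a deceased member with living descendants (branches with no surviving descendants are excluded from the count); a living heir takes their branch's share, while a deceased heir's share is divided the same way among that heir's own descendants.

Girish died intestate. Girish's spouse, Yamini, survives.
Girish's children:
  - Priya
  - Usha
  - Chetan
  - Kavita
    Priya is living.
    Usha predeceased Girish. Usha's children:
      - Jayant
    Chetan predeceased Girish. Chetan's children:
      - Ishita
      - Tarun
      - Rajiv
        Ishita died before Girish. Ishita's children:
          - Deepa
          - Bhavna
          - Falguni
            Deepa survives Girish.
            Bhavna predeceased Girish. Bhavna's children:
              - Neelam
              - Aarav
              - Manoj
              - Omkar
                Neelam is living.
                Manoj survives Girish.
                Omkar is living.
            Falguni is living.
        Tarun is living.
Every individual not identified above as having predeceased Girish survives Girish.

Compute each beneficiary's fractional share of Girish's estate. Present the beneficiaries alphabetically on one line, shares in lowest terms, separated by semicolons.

Yamini, as surviving spouse, takes 1/4.
The remaining 3/4 passes to Girish's descendants per stirpes.
The 3/4 is divided into 4 equal shares of 3/16 among Priya, Usha, Chetan, Kavita.
Priya is living and takes 3/16.
Usha predeceased; the 3/16 allotted to Usha's branch passes to Usha's issue by representation.
Jayant is the sole taker at this level and receives the full 3/16.
Chetan predeceased; the 3/16 allotted to Chetan's branch passes to Chetan's issue by representation.
The 3/16 is divided into 3 equal shares of 1/16 among Ishita, Tarun, Rajiv.
Ishita predeceased; the 1/16 allotted to Ishita's branch passes to Ishita's issue by representation.
The 1/16 is divided into 3 equal shares of 1/48 among Deepa, Bhavna, Falguni.
Deepa is living and takes 1/48.
Bhavna predeceased; the 1/48 allotted to Bhavna's branch passes to Bhavna's issue by representation.
The 1/48 is divided into 4 equal shares of 1/192 among Neelam, Aarav, Manoj, Omkar.
Neelam is living and takes 1/192.
Aarav is living and takes 1/192.
Manoj is living and takes 1/192.
Omkar is living and takes 1/192.
Falguni is living and takes 1/48.
Tarun is living and takes 1/16.
Rajiv is living and takes 1/16.
Kavita is living and takes 3/16.

Aarav 1/192; Deepa 1/48; Falguni 1/48; Jayant 3/16; Kavita 3/16; Manoj 1/192; Neelam 1/192; Omkar 1/192; Priya 3/16; Rajiv 1/16; Tarun 1/16; Yamini 1/4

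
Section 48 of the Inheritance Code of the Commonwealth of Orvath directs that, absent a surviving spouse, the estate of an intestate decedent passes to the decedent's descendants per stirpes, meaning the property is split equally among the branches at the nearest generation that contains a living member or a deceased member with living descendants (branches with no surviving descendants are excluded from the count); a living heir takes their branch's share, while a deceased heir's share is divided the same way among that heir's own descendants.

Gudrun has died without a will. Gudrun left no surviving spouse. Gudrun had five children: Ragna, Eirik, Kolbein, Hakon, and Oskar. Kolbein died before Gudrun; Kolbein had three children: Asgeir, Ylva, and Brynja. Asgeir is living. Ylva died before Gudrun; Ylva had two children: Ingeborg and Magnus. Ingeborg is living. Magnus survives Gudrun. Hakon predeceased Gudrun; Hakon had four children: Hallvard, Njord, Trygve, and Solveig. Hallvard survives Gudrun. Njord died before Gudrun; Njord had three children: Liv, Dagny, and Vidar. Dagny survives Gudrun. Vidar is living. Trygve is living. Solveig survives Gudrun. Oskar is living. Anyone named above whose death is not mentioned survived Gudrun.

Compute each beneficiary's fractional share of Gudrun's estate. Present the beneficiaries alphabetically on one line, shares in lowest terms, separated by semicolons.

There is no surviving spouse, so the entire estate passes to Gudrun's descendants per stirpes.
The estate is divided into 5 equal shares of 1/5 among Ragna, Eirik, Kolbein, Hakon, Oskar.
Ragna is living and takes 1/5.
Eirik is living and takes 1/5.
Kolbein predeceased; the 1/5 allotted to Kolbein's branch passes to Kolbein's issue by representation.
The 1/5 is divided into 3 equal shares of 1/15 among Asgeir, Ylva, Brynja.
Asgeir is living and takes 1/15.
Ylva predeceased; the 1/15 allotted to Ylva's branch passes to Ylva's issue by representation.
The 1/15 is divided into 2 equal shares of 1/30 among Ingeborg, Magnus.
Ingeborg is living and takes 1/30.
Magnus is living and takes 1/30.
Brynja is living and takes 1/15.
Hakon predeceased; the 1/5 allotted to Hakon's branch passes to Hakon's issue by representation.
The 1/5 is divided into 4 equal shares of 1/20 among Hallvard, Njord, Trygve, Solveig.
Hallvard is living and takes 1/20.
Njord predeceased; the 1/20 allotted to Njord's branch passes to Njord's issue by representation.
The 1/20 is divided into 3 equal shares of 1/60 among Liv, Dagny, Vidar.
Liv is living and takes 1/60.
Dagny is living and takes 1/60.
Vidar is living and takes 1/60.
Trygve is living and takes 1/20.
Solveig is living and takes 1/20.
Oskar is living and takes 1/5.

Asgeir 1/15; Brynja 1/15; Dagny 1/60; Eirik 1/5; Hallvard 1/20; Ingeborg 1/30; Liv 1/60; Magnus 1/30; Oskar 1/5; Ragna 1/5; Solveig 1/20; Trygve 1/20; Vidar 1/60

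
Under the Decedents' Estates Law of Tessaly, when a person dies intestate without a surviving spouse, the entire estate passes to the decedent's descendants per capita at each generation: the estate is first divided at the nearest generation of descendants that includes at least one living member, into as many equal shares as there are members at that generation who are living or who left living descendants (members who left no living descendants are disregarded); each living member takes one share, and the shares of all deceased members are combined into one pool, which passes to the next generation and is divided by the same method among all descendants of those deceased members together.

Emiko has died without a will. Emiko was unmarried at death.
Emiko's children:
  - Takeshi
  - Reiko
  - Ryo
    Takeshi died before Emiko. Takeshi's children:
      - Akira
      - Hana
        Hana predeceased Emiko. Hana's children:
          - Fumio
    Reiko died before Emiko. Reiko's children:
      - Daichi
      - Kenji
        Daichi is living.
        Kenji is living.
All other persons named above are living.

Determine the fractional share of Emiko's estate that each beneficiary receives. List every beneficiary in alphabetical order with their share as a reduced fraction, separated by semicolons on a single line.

Akira 1/6; Daichi 1/6; Fumio 1/6; Kenji 1/6; Ryo 1/3

There is no surviving spouse, so the entire estate passes to Emiko's descendants per capita at each generation.
At generation 1 (Takeshi, Reiko, Ryo) there are 3 shares of (1)/3 = 1/3 each.
Living: Ryo — each takes 1/3.
Deceased: Takeshi and Reiko. Their combined 2/3 is pooled and carried to generation 2.
At generation 2 (Akira, Hana, Daichi, Kenji) there are 4 shares of (2/3)/4 = 1/6 each.
Living: Akira, Daichi, and Kenji — each takes 1/6.
Deceased: Hana. That 1/6 share is carried to generation 3.
At generation 3 (Fumio) there are 1 shares of (1/6)/1 = 1/6 each.
Living: Fumio — each takes 1/6.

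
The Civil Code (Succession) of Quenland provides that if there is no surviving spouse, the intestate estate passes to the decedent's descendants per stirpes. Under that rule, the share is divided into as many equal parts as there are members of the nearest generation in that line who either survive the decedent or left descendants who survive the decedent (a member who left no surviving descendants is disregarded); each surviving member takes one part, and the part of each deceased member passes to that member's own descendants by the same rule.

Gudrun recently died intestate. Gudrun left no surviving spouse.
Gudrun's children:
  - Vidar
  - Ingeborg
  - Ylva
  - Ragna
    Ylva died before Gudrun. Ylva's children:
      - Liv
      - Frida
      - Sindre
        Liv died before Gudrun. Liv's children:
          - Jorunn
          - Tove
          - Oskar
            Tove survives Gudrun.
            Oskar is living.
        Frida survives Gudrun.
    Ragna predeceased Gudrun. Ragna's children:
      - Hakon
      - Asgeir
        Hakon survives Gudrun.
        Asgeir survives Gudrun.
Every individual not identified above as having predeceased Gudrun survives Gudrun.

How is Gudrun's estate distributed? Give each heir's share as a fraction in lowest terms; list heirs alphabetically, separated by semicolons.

Asgeir 1/8; Frida 1/12; Hakon 1/8; Ingeborg 1/4; Jorunn 1/36; Oskar 1/36; Sindre 1/12; Tove 1/36; Vidar 1/4

There is no surviving spouse, so the entire estate passes to Gudrun's descendants per stirpes.
The estate is divided into 4 equal shares of 1/4 among Vidar, Ingeborg, Ylva, Ragna.
Vidar is living and takes 1/4.
Ingeborg is living and takes 1/4.
Ylva predeceased; the 1/4 allotted to Ylva's branch passes to Ylva's issue by representation.
The 1/4 is divided into 3 equal shares of 1/12 among Liv, Frida, Sindre.
Liv predeceased; the 1/12 allotted to Liv's branch passes to Liv's issue by representation.
The 1/12 is divided into 3 equal shares of 1/36 among Jorunn, Tove, Oskar.
Jorunn is living and takes 1/36.
Tove is living and takes 1/36.
Oskar is living and takes 1/36.
Frida is living and takes 1/12.
Sindre is living and takes 1/12.
Ragna predeceased; the 1/4 allotted to Ragna's branch passes to Ragna's issue by representation.
The 1/4 is divided into 2 equal shares of 1/8 among Hakon, Asgeir.
Hakon is living and takes 1/8.
Asgeir is living and takes 1/8.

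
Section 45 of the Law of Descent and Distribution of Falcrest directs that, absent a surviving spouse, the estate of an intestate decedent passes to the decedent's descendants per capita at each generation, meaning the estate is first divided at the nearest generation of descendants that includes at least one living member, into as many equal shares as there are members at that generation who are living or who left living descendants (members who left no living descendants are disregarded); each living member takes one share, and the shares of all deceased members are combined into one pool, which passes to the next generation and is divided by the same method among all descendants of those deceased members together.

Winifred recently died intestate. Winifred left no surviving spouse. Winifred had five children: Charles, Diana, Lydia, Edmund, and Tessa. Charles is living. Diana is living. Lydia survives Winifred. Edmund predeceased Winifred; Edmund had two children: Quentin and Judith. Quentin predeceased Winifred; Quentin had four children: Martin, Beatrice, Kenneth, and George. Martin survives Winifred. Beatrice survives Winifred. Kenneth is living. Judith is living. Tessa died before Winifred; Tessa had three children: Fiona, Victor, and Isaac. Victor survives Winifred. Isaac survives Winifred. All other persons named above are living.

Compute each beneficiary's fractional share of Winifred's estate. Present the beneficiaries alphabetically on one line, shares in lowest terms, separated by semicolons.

Beatrice 1/50; Charles 1/5; Diana 1/5; Fiona 2/25; George 1/50; Isaac 2/25; Judith 2/25; Kenneth 1/50; Lydia 1/5; Martin 1/50; Victor 2/25

There is no surviving spouse, so the entire estate passes to Winifred's descendants per capita at each generation.
At generation 1 (Charles, Diana, Lydia, Edmund, Tessa) there are 5 shares of (1)/5 = 1/5 each.
Living: Charles, Diana, and Lydia — each takes 1/5.
Deceased: Edmund and Tessa. Their combined 2/5 is pooled and carried to generation 2.
At generation 2 (Quentin, Judith, Fiona, Victor, Isaac) there are 5 shares of (2/5)/5 = 2/25 each.
Living: Judith, Fiona, Victor, and Isaac — each takes 2/25.
Deceased: Quentin. That 2/25 share is carried to generation 3.
At generation 3 (Martin, Beatrice, Kenneth, George) there are 4 shares of (2/25)/4 = 1/50 each.
Living: Martin, Beatrice, Kenneth, and George — each takes 1/50.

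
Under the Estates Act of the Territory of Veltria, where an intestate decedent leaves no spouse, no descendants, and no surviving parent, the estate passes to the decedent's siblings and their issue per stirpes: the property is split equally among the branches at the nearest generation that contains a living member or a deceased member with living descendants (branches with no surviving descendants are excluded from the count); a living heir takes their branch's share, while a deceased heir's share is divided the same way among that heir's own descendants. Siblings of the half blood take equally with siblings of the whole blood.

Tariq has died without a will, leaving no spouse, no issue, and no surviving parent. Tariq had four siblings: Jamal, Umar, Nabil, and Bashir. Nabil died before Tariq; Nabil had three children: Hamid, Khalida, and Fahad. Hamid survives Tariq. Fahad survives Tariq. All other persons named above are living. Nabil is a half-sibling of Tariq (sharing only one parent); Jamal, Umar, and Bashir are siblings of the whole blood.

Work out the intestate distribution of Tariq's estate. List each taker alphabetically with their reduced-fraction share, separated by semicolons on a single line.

No spouse, descendants, or parent survives, so the estate passes to Tariq's siblings per stirpes.
Half-blood and whole-blood siblings take equally under the stated rule.
The estate is divided into 4 equal shares of 1/4 among Jamal, Umar, Nabil, Bashir.
Jamal is living and takes 1/4.
Umar is living and takes 1/4.
Nabil predeceased; the 1/4 allotted to Nabil's branch passes to Nabil's issue by representation.
The 1/4 is divided into 3 equal shares of 1/12 among Hamid, Khalida, Fahad.
Hamid is living and takes 1/12.
Khalida is living and takes 1/12.
Fahad is living and takes 1/12.
Bashir is living and takes 1/4.

Bashir 1/4; Fahad 1/12; Hamid 1/12; Jamal 1/4; Khalida 1/12; Umar 1/4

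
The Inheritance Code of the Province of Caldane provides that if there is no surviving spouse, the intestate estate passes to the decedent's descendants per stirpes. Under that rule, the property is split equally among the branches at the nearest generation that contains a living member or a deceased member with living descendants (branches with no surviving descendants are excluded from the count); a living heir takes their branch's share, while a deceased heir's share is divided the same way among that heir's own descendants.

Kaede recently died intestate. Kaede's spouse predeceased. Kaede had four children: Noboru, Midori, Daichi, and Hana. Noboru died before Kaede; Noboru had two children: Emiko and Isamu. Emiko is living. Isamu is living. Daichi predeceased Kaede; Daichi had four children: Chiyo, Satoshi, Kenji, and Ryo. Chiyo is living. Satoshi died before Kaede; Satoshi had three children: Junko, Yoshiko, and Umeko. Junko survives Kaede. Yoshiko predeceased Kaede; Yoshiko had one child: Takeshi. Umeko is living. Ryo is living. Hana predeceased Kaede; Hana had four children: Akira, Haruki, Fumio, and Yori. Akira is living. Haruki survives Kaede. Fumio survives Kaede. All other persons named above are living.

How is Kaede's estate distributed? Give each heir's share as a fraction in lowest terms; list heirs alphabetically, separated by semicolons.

There is no surviving spouse, so the entire estate passes to Kaede's descendants per stirpes.
The estate is divided into 4 equal shares of 1/4 among Noboru, Midori, Daichi, Hana.
Noboru predeceased; the 1/4 allotted to Noboru's branch passes to Noboru's issue by representation.
The 1/4 is divided into 2 equal shares of 1/8 among Emiko, Isamu.
Emiko is living and takes 1/8.
Isamu is living and takes 1/8.
Midori is living and takes 1/4.
Daichi predeceased; the 1/4 allotted to Daichi's branch passes to Daichi's issue by representation.
The 1/4 is divided into 4 equal shares of 1/16 among Chiyo, Satoshi, Kenji, Ryo.
Chiyo is living and takes 1/16.
Satoshi predeceased; the 1/16 allotted to Satoshi's branch passes to Satoshi's issue by representation.
The 1/16 is divided into 3 equal shares of 1/48 among Junko, Yoshiko, Umeko.
Junko is living and takes 1/48.
Yoshiko predeceased; the 1/48 allotted to Yoshiko's branch passes to Yoshiko's issue by representation.
Takeshi is the sole taker at this level and receives the full 1/48.
Umeko is living and takes 1/48.
Kenji is living and takes 1/16.
Ryo is living and takes 1/16.
Hana predeceased; the 1/4 allotted to Hana's branch passes to Hana's issue by representation.
The 1/4 is divided into 4 equal shares of 1/16 among Akira, Haruki, Fumio, Yori.
Akira is living and takes 1/16.
Haruki is living and takes 1/16.
Fumio is living and takes 1/16.
Yori is living and takes 1/16.

Akira 1/16; Chiyo 1/16; Emiko 1/8; Fumio 1/16; Haruki 1/16; Isamu 1/8; Junko 1/48; Kenji 1/16; Midori 1/4; Ryo 1/16; Takeshi 1/48; Umeko 1/48; Yori 1/16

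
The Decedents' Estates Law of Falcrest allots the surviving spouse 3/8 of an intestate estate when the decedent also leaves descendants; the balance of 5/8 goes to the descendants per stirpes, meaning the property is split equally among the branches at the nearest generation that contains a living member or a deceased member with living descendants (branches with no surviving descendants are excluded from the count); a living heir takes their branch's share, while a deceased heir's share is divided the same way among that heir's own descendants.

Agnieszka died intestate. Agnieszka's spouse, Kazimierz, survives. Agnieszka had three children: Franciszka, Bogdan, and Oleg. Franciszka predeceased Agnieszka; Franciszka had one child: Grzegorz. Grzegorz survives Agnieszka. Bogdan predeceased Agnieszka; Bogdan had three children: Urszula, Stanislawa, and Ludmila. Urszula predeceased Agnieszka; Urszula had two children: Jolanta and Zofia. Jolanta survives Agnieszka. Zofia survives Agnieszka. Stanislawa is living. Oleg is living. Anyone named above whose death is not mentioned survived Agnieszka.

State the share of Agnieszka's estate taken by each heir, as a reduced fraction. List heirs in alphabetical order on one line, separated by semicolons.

Grzegorz 5/24; Jolanta 5/144; Kazimierz 3/8; Ludmila 5/72; Oleg 5/24; Stanislawa 5/72; Zofia 5/144

Kazimierz, as surviving spouse, takes 3/8.
The remaining 5/8 passes to Agnieszka's descendants per stirpes.
The 5/8 is divided into 3 equal shares of 5/24 among Franciszka, Bogdan, Oleg.
Franciszka predeceased; the 5/24 allotted to Franciszka's branch passes to Franciszka's issue by representation.
Grzegorz is the sole taker at this level and receives the full 5/24.
Bogdan predeceased; the 5/24 allotted to Bogdan's branch passes to Bogdan's issue by representation.
The 5/24 is divided into 3 equal shares of 5/72 among Urszula, Stanislawa, Ludmila.
Urszula predeceased; the 5/72 allotted to Urszula's branch passes to Urszula's issue by representation.
The 5/72 is divided into 2 equal shares of 5/144 among Jolanta, Zofia.
Jolanta is living and takes 5/144.
Zofia is living and takes 5/144.
Stanislawa is living and takes 5/72.
Ludmila is living and takes 5/72.
Oleg is living and takes 5/24.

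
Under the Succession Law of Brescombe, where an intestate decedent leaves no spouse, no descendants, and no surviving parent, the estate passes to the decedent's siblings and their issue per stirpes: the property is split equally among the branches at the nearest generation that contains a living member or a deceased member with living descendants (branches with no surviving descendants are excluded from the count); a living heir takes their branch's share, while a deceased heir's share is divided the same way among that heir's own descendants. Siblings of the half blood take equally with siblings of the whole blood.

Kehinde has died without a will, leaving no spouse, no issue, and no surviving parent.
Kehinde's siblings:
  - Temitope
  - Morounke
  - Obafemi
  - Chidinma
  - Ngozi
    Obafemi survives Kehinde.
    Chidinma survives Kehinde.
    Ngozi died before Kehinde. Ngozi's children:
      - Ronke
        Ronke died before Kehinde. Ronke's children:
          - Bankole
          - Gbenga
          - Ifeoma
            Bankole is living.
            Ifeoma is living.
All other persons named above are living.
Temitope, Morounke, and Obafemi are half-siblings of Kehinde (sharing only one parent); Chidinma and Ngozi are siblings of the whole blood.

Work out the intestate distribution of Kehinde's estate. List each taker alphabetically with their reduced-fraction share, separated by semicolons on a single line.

No spouse, descendants, or parent survives, so the estate passes to Kehinde's siblings per stirpes.
Half-blood and whole-blood siblings take equally under the stated rule.
The estate is divided into 5 equal shares of 1/5 among Temitope, Morounke, Obafemi, Chidinma, Ngozi.
Temitope is living and takes 1/5.
Morounke is living and takes 1/5.
Obafemi is living and takes 1/5.
Chidinma is living and takes 1/5.
Ngozi predeceased; the 1/5 allotted to Ngozi's branch passes to Ngozi's issue by representation.
Ronke's line is the sole branch at this level, so the full 1/5 passes to Ronke's issue by representation.
The 1/5 is divided into 3 equal shares of 1/15 among Bankole, Gbenga, Ifeoma.
Bankole is living and takes 1/15.
Gbenga is living and takes 1/15.
Ifeoma is living and takes 1/15.

Bankole 1/15; Chidinma 1/5; Gbenga 1/15; Ifeoma 1/15; Morounke 1/5; Obafemi 1/5; Temitope 1/5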